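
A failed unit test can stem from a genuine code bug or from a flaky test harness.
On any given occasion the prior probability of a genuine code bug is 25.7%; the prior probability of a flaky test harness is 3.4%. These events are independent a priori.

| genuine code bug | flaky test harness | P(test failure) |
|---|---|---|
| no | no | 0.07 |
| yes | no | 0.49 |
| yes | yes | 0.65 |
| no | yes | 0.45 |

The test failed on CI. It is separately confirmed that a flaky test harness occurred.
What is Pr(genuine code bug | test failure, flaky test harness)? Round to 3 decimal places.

Pr(genuine code bug | test failure, flaky test harness) ≈ 0.333

By total probability over both values of genuine code bug:
  P(test failure | flaky test harness) = 0.45*0.743 + 0.65*0.257
        = 0.334350 + 0.167050 = 0.501400
Keeping only the genuine code bug-present terms gives 0.167050, so
  P(genuine code bug | test failure, flaky test harness) = 0.167050 / 0.501400 ≈ 0.333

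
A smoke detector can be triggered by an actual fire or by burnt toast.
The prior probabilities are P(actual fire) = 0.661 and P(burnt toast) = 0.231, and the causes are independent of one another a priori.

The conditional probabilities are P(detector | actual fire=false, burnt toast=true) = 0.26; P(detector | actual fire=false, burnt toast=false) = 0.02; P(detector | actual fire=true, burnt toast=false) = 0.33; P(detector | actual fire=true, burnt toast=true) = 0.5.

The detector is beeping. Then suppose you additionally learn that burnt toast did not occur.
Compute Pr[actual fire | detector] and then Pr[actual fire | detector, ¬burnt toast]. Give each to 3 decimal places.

Pr[actual fire | detector] ≈ 0.905; Pr[actual fire | detector, ¬burnt toast] ≈ 0.970

P(detector) = 0.02×0.339×0.769 + 0.26×0.339×0.231 + 0.33×0.661×0.769 + 0.5×0.661×0.231 = 0.005214 + 0.020360 + 0.167742 + 0.076346 = 0.269662
Of this, 0.244088 comes from 0.167742 + 0.076346 (the actual fire=true cases).
Hence the posterior is 0.244088/0.269662 ≈ 0.905.

Now condition on the additional information:
Weight on actual fire=true, given the evidence: 0.33*0.661 = 0.218130
The normalizing constant is 0.02*0.339 + 0.33*0.661 = 0.224910
P(actual fire | detector, ¬burnt toast) = 0.218130/0.224910 ≈ 0.970
Ruling out burnt toast raises the posterior on actual fire — the flip side of explaining away.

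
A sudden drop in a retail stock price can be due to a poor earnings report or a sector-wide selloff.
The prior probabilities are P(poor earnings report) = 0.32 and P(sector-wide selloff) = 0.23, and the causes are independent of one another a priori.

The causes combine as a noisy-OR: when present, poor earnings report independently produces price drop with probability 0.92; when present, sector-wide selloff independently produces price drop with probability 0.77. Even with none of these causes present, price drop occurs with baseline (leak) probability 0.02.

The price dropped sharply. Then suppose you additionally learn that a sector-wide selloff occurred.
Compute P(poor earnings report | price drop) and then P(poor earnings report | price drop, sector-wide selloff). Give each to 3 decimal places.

P(poor earnings report | price drop) ≈ 0.695; P(poor earnings report | price drop, sector-wide selloff) ≈ 0.374

Under noisy-OR, P(price drop | causes) = 1 − (1−0.02)·∏(1−qᵢ) over the active causes.
For the numerator, keep only poor earnings report=true terms: 0.227082 + 0.072273 = 0.299355
The normalizing constant is 0.02·0.68·0.77 + 0.7746·0.68·0.23 + 0.9216·0.32·0.77 + 0.981968·0.32·0.23 = 0.430974
P(poor earnings report | price drop) = 0.299355/0.430974 ≈ 0.695

With the extra evidence:
P(price drop | sector-wide selloff) = 0.7746*0.68 + 0.981968*0.32 = 0.526728 + 0.314230 = 0.840958
Restricting to configurations with poor earnings report present: 0.981968*0.32 = 0.314230.
Hence the posterior is 0.314230/0.840958 ≈ 0.374.
The drop from 0.695 to 0.374 is the explaining-away (discounting) effect.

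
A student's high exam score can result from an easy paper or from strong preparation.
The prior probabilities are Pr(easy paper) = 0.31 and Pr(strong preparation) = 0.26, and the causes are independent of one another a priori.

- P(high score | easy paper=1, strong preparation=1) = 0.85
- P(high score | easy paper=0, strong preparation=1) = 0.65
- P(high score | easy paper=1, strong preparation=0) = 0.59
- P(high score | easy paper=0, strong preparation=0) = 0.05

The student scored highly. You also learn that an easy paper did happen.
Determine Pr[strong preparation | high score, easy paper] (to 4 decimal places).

Pr[strong preparation | high score, easy paper] ≈ 0.3361

Enumerate both values of strong preparation and weight by the priors:
  P(high score | easy paper) = 0.59·0.74 + 0.85·0.26
        = 0.436600 + 0.221000 = 0.657600
Configurations with strong preparation contribute 0.221000, so
  P(strong preparation | high score, easy paper) = 0.221000 / 0.657600 ≈ 0.3361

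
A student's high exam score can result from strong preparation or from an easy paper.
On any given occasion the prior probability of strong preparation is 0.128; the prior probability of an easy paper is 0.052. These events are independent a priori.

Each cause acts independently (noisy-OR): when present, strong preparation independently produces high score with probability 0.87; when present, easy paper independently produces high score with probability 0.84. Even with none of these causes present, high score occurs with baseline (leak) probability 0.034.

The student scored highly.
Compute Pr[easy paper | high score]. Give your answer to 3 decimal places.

Under noisy-OR, P(high score | causes) = 1 − (1−0.034)·∏(1−qᵢ) over the active causes.
P(high score) = 0.034·0.872·0.948 + 0.84544·0.872·0.052 + 0.87442·0.128·0.948 + 0.979907·0.128·0.052 = 0.028106 + 0.038336 + 0.106106 + 0.006522 = 0.179070
Of this, 0.044858 comes from 0.038336 + 0.006522 (the easy paper=true cases).
P(easy paper | high score) = 0.044858 / 0.179070 ≈ 0.251

Pr[easy paper | high score] ≈ 0.251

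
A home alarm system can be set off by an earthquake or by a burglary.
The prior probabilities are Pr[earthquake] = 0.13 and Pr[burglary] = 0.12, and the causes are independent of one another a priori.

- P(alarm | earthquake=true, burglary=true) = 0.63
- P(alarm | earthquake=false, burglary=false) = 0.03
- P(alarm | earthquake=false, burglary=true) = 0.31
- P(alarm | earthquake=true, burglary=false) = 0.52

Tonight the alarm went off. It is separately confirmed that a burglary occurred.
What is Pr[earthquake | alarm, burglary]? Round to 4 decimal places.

P(alarm | burglary) = 0.31·0.87 + 0.63·0.13 = 0.269700 + 0.081900 = 0.351600
The earthquake-present share is 0.63·0.13 = 0.081900.
Hence the posterior is 0.081900/0.351600 ≈ 0.2329.

Pr[earthquake | alarm, burglary] ≈ 0.2329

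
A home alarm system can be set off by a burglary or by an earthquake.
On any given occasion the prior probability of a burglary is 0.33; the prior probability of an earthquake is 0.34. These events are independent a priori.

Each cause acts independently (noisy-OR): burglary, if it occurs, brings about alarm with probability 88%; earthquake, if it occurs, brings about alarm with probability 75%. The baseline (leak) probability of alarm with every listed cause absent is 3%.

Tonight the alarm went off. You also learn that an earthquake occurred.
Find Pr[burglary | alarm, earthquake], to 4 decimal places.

Under noisy-OR, P(alarm | causes) = 1 − (1−0.03)·∏(1−qᵢ) over the active causes.
By total probability over both values of burglary:
  P(alarm | earthquake) = 0.7575·0.67 + 0.9709·0.33
        = 0.507525 + 0.320397 = 0.827922
Keeping only the burglary-present terms gives 0.320397, so
  P(burglary | alarm, earthquake) = 0.320397 / 0.827922 ≈ 0.3870

Pr[burglary | alarm, earthquake] ≈ 0.3870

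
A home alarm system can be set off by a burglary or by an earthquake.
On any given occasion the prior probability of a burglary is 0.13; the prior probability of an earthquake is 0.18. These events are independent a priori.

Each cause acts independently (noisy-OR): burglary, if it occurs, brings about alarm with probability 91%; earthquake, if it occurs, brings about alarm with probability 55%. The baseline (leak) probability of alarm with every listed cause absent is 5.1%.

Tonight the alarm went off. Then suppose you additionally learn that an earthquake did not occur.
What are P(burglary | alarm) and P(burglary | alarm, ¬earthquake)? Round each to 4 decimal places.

P(burglary | alarm) ≈ 0.4876; P(burglary | alarm, ¬earthquake) ≈ 0.7282

Under noisy-OR, P(alarm | causes) = 1 − (1−0.051)·∏(1−qᵢ) over the active causes.
P(alarm) = 0.051*0.87*0.82 + 0.57295*0.87*0.18 + 0.91459*0.13*0.82 + 0.961566*0.13*0.18 = 0.036383 + 0.089724 + 0.097495 + 0.022501 = 0.246103
Of this, 0.119996 comes from 0.097495 + 0.022501 (the burglary=true cases).
P(burglary | alarm) = 0.119996 / 0.246103 ≈ 0.4876

Now also conditioning on earthquake≠true:
P(alarm | ¬earthquake) = 0.051*0.87 + 0.91459*0.13 = 0.044370 + 0.118897 = 0.163267
Of this, 0.118897 comes from 0.91459*0.13 (the burglary=true cases).
Hence the posterior is 0.118897/0.163267 ≈ 0.7282.
With earthquake excluded, burglary must carry more of the explanatory weight for the alarm.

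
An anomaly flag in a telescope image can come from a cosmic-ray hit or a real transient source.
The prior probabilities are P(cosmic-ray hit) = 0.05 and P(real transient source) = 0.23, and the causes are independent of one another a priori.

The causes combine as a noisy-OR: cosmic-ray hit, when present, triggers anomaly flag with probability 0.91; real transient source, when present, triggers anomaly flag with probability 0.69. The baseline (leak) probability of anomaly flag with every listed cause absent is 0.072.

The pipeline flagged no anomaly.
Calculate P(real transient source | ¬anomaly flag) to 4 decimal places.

P(real transient source | ¬anomaly flag) ≈ 0.0847

Under noisy-OR, P(anomaly flag | causes) = 1 − (1−0.072)·∏(1−qᵢ) over the active causes.
P(¬anomaly flag) = 0.928*0.95*0.77 + 0.28768*0.95*0.23 + 0.08352*0.05*0.77 + 0.025891*0.05*0.23 = 0.678832 + 0.062858 + 0.003216 + 0.000298 = 0.745204
Restricting to configurations with real transient source present: 0.062858 + 0.000298 = 0.063156.
So P(real transient source | ¬anomaly flag) = 0.063156/0.745204 ≈ 0.0847.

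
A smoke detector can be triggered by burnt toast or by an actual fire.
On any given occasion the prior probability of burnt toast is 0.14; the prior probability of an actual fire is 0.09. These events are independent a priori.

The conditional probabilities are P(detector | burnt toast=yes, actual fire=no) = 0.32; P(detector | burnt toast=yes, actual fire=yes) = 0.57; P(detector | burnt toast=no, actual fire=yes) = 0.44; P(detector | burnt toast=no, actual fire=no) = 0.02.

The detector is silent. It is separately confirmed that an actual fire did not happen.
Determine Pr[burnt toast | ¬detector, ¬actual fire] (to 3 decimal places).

For the numerator, keep only burnt toast=true terms: 0.68×0.14 = 0.095200
Denominator P(¬detector | ¬actual fire): 0.98×0.86 + 0.68×0.14 = 0.938000
P(burnt toast | ¬detector, ¬actual fire) = 0.095200/0.938000 ≈ 0.101

Pr[burnt toast | ¬detector, ¬actual fire] ≈ 0.101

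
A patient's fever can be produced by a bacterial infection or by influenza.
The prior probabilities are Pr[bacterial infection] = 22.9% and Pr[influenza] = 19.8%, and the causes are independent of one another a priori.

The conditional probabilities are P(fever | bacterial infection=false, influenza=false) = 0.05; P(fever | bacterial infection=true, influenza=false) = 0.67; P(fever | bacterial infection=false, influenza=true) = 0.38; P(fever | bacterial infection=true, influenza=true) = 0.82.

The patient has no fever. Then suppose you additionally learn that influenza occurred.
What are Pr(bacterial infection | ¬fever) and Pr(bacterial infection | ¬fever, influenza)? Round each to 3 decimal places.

P(¬fever) = 0.95*0.771*0.802 + 0.62*0.771*0.198 + 0.33*0.229*0.802 + 0.18*0.229*0.198 = 0.587425 + 0.094648 + 0.060607 + 0.008162 = 0.750842
Restricting to configurations with bacterial infection present: 0.060607 + 0.008162 = 0.068769.
Hence the posterior is 0.068769/0.750842 ≈ 0.092.

Now condition on the additional information:
Numerator (weight on configurations with bacterial infection): 0.18*0.229 = 0.041220
Normalizer over all consistent configurations: 0.62*0.771 + 0.18*0.229 = 0.519240
P(bacterial infection | ¬fever, influenza) = 0.041220/0.519240 ≈ 0.079

Pr(bacterial infection | ¬fever) ≈ 0.092; Pr(bacterial infection | ¬fever, influenza) ≈ 0.079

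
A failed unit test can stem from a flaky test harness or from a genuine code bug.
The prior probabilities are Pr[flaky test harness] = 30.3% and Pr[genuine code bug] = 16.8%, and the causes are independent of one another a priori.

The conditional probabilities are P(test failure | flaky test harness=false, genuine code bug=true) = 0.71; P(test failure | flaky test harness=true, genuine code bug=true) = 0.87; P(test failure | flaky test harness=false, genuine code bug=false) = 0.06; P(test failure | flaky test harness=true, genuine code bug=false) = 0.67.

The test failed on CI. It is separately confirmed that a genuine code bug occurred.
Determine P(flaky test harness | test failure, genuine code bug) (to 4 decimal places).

P(flaky test harness | test failure, genuine code bug) ≈ 0.3476

Sum P(test failure|·) weighted by the priors over both values of flaky test harness:
  P(test failure | genuine code bug) = 0.71*0.697 + 0.87*0.303
        = 0.494870 + 0.263610 = 0.758480
The terms with flaky test harness present sum to 0.263610, so
  P(flaky test harness | test failure, genuine code bug) = 0.263610 / 0.758480 ≈ 0.3476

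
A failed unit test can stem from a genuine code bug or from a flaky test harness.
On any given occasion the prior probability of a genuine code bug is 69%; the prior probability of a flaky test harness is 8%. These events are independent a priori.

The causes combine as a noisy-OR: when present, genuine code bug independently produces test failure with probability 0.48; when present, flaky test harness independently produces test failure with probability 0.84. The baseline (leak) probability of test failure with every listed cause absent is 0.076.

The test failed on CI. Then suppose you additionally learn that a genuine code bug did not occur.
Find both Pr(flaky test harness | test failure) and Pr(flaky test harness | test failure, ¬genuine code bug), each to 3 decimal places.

Under noisy-OR, P(test failure | causes) = 1 − (1−0.076)·∏(1−qᵢ) over the active causes.
Weight on flaky test harness=true, given the evidence: 0.021134 + 0.050956 = 0.072090
The normalizing constant is 0.076×0.31×0.92 + 0.85216×0.31×0.08 + 0.51952×0.69×0.92 + 0.923123×0.69×0.08 = 0.423556
Posterior = 0.072090 / 0.423556 ≈ 0.170

With the extra evidence:
For the numerator, keep only flaky test harness=true terms: 0.85216·0.08 = 0.068173
Normalizer over all consistent configurations: 0.076·0.92 + 0.85216·0.08 = 0.138093
P(flaky test harness | test failure, ¬genuine code bug) = 0.068173/0.138093 ≈ 0.494

Pr(flaky test harness | test failure) ≈ 0.170; Pr(flaky test harness | test failure, ¬genuine code bug) ≈ 0.494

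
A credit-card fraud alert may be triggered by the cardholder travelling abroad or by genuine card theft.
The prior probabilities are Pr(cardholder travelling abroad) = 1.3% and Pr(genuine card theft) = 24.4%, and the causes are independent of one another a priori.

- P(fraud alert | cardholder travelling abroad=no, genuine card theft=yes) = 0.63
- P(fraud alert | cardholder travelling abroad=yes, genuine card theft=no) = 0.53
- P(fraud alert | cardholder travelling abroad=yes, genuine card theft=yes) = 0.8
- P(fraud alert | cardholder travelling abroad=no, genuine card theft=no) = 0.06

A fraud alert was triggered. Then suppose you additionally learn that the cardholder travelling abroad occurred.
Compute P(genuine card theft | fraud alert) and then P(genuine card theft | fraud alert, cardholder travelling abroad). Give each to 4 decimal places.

P(genuine card theft | fraud alert) ≈ 0.7553; P(genuine card theft | fraud alert, cardholder travelling abroad) ≈ 0.3276

Numerator (weight on configurations with genuine card theft): 0.151722 + 0.002538 = 0.154260
Normalizer over all consistent configurations: 0.06×0.987×0.756 + 0.63×0.987×0.244 + 0.53×0.013×0.756 + 0.8×0.013×0.244 = 0.204239
P(genuine card theft | fraud alert) = 0.154260/0.204239 ≈ 0.7553

With the extra evidence:
P(fraud alert | cardholder travelling abroad) = 0.53·0.756 + 0.8·0.244 = 0.400680 + 0.195200 = 0.595880
Of this, 0.195200 comes from 0.8·0.244 (the genuine card theft=true cases).
Hence the posterior is 0.195200/0.595880 ≈ 0.3276.
This is intercausal reasoning (explaining away): once cardholder travelling abroad accounts for the fraud alert, genuine card theft becomes less likely.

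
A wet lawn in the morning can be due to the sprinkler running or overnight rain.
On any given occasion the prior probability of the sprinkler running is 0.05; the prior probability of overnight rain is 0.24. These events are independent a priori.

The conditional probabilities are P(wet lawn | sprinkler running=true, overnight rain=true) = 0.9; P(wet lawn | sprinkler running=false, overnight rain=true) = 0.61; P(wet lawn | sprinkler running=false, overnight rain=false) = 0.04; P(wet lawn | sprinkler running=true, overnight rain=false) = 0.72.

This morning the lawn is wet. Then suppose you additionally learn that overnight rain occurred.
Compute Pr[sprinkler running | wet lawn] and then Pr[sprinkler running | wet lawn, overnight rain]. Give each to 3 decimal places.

Enumerate the 4 (sprinkler running, overnight rain) configurations and weight by the priors:
  P(wet lawn) = 0.04*0.95*0.76 + 0.61*0.95*0.24 + 0.72*0.05*0.76 + 0.9*0.05*0.24
        = 0.028880 + 0.139080 + 0.027360 + 0.010800 = 0.206120
Configurations with sprinkler running contribute 0.038160, so
  P(sprinkler running | wet lawn) = 0.038160 / 0.206120 ≈ 0.185

Now condition on the additional information:
Sum P(wet lawn|·) weighted by the priors over both values of sprinkler running:
  P(wet lawn | overnight rain) = 0.61·0.95 + 0.9·0.05
        = 0.579500 + 0.045000 = 0.624500
The terms with sprinkler running present sum to 0.045000, so
  P(sprinkler running | wet lawn, overnight rain) = 0.045000 / 0.624500 ≈ 0.072
The drop from 0.185 to 0.072 is the explaining-away (discounting) effect.

Pr[sprinkler running | wet lawn] ≈ 0.185; Pr[sprinkler running | wet lawn, overnight rain] ≈ 0.072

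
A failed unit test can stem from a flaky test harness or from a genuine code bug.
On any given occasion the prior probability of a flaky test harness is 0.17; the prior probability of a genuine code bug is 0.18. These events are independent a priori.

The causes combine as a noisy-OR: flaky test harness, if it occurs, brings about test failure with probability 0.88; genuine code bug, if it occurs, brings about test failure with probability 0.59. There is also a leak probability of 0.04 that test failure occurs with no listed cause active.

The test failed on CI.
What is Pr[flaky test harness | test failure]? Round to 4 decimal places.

Under noisy-OR, P(test failure | causes) = 1 − (1−0.04)·∏(1−qᵢ) over the active causes.
By total probability over the 4 (flaky test harness, genuine code bug) configurations:
  P(test failure) = 0.04×0.83×0.82 + 0.6064×0.83×0.18 + 0.8848×0.17×0.82 + 0.952768×0.17×0.18
        = 0.027224 + 0.090596 + 0.123341 + 0.029155 = 0.270316
The terms with flaky test harness present sum to 0.152496, so
  P(flaky test harness | test failure) = 0.152496 / 0.270316 ≈ 0.5641

Pr[flaky test harness | test failure] ≈ 0.5641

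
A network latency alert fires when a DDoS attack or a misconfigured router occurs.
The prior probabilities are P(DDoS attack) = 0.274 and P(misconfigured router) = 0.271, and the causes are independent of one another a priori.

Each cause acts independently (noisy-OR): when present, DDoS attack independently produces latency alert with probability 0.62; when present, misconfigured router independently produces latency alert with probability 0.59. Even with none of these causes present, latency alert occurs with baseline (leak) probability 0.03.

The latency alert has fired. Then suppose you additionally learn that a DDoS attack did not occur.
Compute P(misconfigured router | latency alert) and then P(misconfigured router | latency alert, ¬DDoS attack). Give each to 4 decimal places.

P(misconfigured router | latency alert) ≈ 0.5611; P(misconfigured router | latency alert, ¬DDoS attack) ≈ 0.8818

Under noisy-OR, P(latency alert | causes) = 1 − (1−0.03)·∏(1−qᵢ) over the active causes.
For the numerator, keep only misconfigured router=true terms: 0.118500 + 0.063032 = 0.181532
Denominator P(latency alert): 0.03×0.726×0.729 + 0.6023×0.726×0.271 + 0.6314×0.274×0.729 + 0.848874×0.274×0.271 = 0.323530
P(misconfigured router | latency alert) = 0.181532/0.323530 ≈ 0.5611

Now also conditioning on DDoS attack≠true:
Weight on misconfigured router=true, given the evidence: 0.6023·0.271 = 0.163223
Denominator P(latency alert | ¬DDoS attack): 0.03·0.729 + 0.6023·0.271 = 0.185093
P(misconfigured router | latency alert, ¬DDoS attack) = 0.163223/0.185093 ≈ 0.8818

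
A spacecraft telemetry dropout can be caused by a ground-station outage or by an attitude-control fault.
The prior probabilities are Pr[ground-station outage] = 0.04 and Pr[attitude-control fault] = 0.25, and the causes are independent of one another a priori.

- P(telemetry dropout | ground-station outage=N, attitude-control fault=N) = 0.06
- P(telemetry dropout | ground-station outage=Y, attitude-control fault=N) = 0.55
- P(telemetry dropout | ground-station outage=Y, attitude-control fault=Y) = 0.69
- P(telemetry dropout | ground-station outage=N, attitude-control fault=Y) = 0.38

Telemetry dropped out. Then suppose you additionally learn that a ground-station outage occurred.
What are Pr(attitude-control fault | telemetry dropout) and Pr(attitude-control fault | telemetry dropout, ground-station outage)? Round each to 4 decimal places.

Pr(attitude-control fault | telemetry dropout) ≈ 0.6217; Pr(attitude-control fault | telemetry dropout, ground-station outage) ≈ 0.2949

Enumerate the 4 (ground-station outage, attitude-control fault) configurations and weight by the priors:
  P(telemetry dropout) = 0.06×0.96×0.75 + 0.38×0.96×0.25 + 0.55×0.04×0.75 + 0.69×0.04×0.25
        = 0.043200 + 0.091200 + 0.016500 + 0.006900 = 0.157800
The terms with attitude-control fault present sum to 0.098100, so
  P(attitude-control fault | telemetry dropout) = 0.098100 / 0.157800 ≈ 0.6217

With the extra evidence:
Numerator (weight on configurations with attitude-control fault): 0.69*0.25 = 0.172500
Denominator P(telemetry dropout | ground-station outage): 0.55*0.75 + 0.69*0.25 = 0.585000
P(attitude-control fault | telemetry dropout, ground-station outage) = 0.172500/0.585000 ≈ 0.2949
This is intercausal reasoning (explaining away): once ground-station outage accounts for the telemetry dropout, attitude-control fault becomes less likely.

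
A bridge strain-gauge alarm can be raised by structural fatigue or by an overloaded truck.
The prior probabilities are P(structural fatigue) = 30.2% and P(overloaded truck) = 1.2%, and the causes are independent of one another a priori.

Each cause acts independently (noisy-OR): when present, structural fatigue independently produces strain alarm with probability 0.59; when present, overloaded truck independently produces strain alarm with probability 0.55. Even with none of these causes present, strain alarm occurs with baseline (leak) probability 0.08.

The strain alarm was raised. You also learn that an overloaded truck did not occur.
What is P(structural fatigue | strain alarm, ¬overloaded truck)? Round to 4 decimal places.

Under noisy-OR, P(strain alarm | causes) = 1 − (1−0.08)·∏(1−qᵢ) over the active causes.
Weight on structural fatigue=true, given the evidence: 0.6228×0.302 = 0.188086
The normalizing constant is 0.08×0.698 + 0.6228×0.302 = 0.243926
P(structural fatigue | strain alarm, ¬overloaded truck) = 0.188086/0.243926 ≈ 0.7711

P(structural fatigue | strain alarm, ¬overloaded truck) ≈ 0.7711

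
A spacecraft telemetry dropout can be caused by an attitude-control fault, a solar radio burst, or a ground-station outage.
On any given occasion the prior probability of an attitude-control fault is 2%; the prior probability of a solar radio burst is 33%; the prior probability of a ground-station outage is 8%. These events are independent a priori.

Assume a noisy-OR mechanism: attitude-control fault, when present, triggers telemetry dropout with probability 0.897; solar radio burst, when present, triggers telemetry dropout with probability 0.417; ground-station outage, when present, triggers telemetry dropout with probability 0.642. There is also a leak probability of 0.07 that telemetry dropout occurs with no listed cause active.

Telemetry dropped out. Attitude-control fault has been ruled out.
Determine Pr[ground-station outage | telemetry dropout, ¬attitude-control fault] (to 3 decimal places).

Pr[ground-station outage | telemetry dropout, ¬attitude-control fault] ≈ 0.238

Under noisy-OR, P(telemetry dropout | causes) = 1 − (1−0.07)·∏(1−qᵢ) over the active causes.
P(telemetry dropout | ¬attitude-control fault) = 0.07·0.67·0.92 + 0.66706·0.67·0.08 + 0.45781·0.33·0.92 + 0.805896·0.33·0.08 = 0.043148 + 0.035754 + 0.138991 + 0.021276 = 0.239169
Restricting to configurations with ground-station outage present: 0.035754 + 0.021276 = 0.057030.
Hence the posterior is 0.057030/0.239169 ≈ 0.238.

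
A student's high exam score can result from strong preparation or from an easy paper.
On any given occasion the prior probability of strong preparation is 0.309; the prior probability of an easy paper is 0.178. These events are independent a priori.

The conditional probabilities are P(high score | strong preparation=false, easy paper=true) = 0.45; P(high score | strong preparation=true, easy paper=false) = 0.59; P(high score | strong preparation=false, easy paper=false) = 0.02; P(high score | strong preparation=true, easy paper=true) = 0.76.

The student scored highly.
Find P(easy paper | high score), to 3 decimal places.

Numerator (weight on configurations with easy paper): 0.055349 + 0.041802 = 0.097151
Normalizer over all consistent configurations: 0.02·0.691·0.822 + 0.45·0.691·0.178 + 0.59·0.309·0.822 + 0.76·0.309·0.178 = 0.258370
P(easy paper | high score) = 0.097151/0.258370 ≈ 0.376

P(easy paper | high score) ≈ 0.376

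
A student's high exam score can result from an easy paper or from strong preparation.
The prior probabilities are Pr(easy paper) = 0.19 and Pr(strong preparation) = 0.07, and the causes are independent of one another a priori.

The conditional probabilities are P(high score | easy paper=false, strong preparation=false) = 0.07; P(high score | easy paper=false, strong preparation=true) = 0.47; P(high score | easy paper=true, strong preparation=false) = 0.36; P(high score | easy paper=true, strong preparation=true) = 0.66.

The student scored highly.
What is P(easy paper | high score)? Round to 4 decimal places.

P(easy paper | high score) ≈ 0.4770

Weight on easy paper=true, given the evidence: 0.063612 + 0.008778 = 0.072390
Normalizer over all consistent configurations: 0.07*0.81*0.93 + 0.47*0.81*0.07 + 0.36*0.19*0.93 + 0.66*0.19*0.07 = 0.151770
Posterior = 0.072390 / 0.151770 ≈ 0.4770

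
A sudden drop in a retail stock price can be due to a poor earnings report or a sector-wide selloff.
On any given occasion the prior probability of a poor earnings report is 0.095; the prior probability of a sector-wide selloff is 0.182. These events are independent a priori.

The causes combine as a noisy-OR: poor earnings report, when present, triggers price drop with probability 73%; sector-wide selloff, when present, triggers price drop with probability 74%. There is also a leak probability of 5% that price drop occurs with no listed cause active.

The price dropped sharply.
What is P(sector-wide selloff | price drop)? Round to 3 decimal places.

P(sector-wide selloff | price drop) ≈ 0.597

Under noisy-OR, P(price drop | causes) = 1 − (1−0.05)·∏(1−qᵢ) over the active causes.
Enumerate the 4 (poor earnings report, sector-wide selloff) configurations and weight by the priors:
  P(price drop) = 0.05·0.905·0.818 + 0.753·0.905·0.182 + 0.7435·0.095·0.818 + 0.93331·0.095·0.182
        = 0.037014 + 0.124027 + 0.057777 + 0.016137 = 0.234955
Configurations with sector-wide selloff contribute 0.140164, so
  P(sector-wide selloff | price drop) = 0.140164 / 0.234955 ≈ 0.597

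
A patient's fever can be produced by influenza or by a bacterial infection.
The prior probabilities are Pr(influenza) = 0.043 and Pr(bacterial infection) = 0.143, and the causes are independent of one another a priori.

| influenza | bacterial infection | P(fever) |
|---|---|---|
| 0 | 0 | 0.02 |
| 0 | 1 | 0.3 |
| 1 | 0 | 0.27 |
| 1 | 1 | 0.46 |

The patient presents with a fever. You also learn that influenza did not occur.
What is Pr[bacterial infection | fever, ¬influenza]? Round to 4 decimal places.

Pr[bacterial infection | fever, ¬influenza] ≈ 0.7145

Sum P(fever|·) weighted by the priors over both values of bacterial infection:
  P(fever | ¬influenza) = 0.02×0.857 + 0.3×0.143
        = 0.017140 + 0.042900 = 0.060040
The terms with bacterial infection present sum to 0.042900, so
  P(bacterial infection | fever, ¬influenza) = 0.042900 / 0.060040 ≈ 0.7145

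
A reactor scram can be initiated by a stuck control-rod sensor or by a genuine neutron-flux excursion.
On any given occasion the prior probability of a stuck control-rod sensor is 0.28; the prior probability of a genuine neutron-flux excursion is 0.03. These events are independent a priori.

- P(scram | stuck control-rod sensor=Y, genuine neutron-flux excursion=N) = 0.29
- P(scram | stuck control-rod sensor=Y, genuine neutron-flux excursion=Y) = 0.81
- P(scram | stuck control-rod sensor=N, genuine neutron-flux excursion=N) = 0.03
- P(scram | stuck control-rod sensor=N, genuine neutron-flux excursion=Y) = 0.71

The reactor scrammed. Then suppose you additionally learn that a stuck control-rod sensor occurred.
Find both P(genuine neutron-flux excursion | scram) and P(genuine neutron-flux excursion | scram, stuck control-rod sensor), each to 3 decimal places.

By total probability over the 4 (stuck control-rod sensor, genuine neutron-flux excursion) configurations:
  P(scram) = 0.03*0.72*0.97 + 0.71*0.72*0.03 + 0.29*0.28*0.97 + 0.81*0.28*0.03
        = 0.020952 + 0.015336 + 0.078764 + 0.006804 = 0.121856
The terms with genuine neutron-flux excursion present sum to 0.022140, so
  P(genuine neutron-flux excursion | scram) = 0.022140 / 0.121856 ≈ 0.182

Now condition on the additional information:
P(scram | stuck control-rod sensor) = 0.29×0.97 + 0.81×0.03 = 0.281300 + 0.024300 = 0.305600
The genuine neutron-flux excursion-present share is 0.81×0.03 = 0.024300.
P(genuine neutron-flux excursion | scram, stuck control-rod sensor) = 0.024300 / 0.305600 ≈ 0.080
The drop from 0.182 to 0.080 is the explaining-away (discounting) effect.

P(genuine neutron-flux excursion | scram) ≈ 0.182; P(genuine neutron-flux excursion | scram, stuck control-rod sensor) ≈ 0.080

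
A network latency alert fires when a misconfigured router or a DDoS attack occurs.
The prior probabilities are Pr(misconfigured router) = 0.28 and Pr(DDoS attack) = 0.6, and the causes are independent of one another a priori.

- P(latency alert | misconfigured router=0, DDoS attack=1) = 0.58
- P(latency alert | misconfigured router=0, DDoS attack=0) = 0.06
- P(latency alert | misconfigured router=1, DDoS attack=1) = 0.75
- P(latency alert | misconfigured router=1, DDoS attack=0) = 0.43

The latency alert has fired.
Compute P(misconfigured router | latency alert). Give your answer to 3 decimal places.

Weight on misconfigured router=true, given the evidence: 0.048160 + 0.126000 = 0.174160
Denominator P(latency alert): 0.06×0.72×0.4 + 0.58×0.72×0.6 + 0.43×0.28×0.4 + 0.75×0.28×0.6 = 0.442000
P(misconfigured router | latency alert) = 0.174160/0.442000 ≈ 0.394

P(misconfigured router | latency alert) ≈ 0.394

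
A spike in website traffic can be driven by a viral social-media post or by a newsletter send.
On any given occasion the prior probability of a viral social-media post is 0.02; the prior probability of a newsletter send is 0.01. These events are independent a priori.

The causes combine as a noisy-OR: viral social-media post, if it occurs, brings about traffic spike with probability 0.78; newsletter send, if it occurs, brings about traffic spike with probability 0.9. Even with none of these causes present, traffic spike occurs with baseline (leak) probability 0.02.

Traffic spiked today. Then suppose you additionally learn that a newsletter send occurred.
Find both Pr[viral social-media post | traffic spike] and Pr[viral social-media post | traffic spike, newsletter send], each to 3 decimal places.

Pr[viral social-media post | traffic spike] ≈ 0.358; Pr[viral social-media post | traffic spike, newsletter send] ≈ 0.022

Under noisy-OR, P(traffic spike | causes) = 1 − (1−0.02)·∏(1−qᵢ) over the active causes.
Numerator (weight on configurations with viral social-media post): 0.015531 + 0.000196 = 0.015727
Normalizer over all consistent configurations: 0.02×0.98×0.99 + 0.902×0.98×0.01 + 0.7844×0.02×0.99 + 0.97844×0.02×0.01 = 0.043971
P(viral social-media post | traffic spike) = 0.015727/0.043971 ≈ 0.358

Now condition on the additional information:
By total probability over both values of viral social-media post:
  P(traffic spike | newsletter send) = 0.902*0.98 + 0.97844*0.02
        = 0.883960 + 0.019569 = 0.903529
The terms with viral social-media post present sum to 0.019569, so
  P(viral social-media post | traffic spike, newsletter send) = 0.019569 / 0.903529 ≈ 0.022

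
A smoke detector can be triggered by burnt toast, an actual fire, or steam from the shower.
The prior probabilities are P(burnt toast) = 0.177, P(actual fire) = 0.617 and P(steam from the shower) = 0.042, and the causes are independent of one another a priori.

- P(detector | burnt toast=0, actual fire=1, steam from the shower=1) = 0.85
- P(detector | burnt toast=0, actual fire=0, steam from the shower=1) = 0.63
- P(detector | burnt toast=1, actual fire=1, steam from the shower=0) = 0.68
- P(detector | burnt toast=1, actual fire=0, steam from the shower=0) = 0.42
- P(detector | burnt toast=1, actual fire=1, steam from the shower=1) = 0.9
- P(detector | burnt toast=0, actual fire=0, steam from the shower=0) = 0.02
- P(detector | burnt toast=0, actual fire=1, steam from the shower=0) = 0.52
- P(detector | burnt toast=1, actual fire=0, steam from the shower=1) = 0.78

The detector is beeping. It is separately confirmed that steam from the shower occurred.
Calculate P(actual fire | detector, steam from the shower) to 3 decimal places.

P(actual fire | detector, steam from the shower) ≈ 0.678

P(detector | steam from the shower) = 0.63×0.823×0.383 + 0.85×0.823×0.617 + 0.78×0.177×0.383 + 0.9×0.177×0.617 = 0.198582 + 0.431622 + 0.052877 + 0.098288 = 0.781369
The actual fire-present share is 0.431622 + 0.098288 = 0.529910.
So P(actual fire | detector, steam from the shower) = 0.529910/0.781369 ≈ 0.678.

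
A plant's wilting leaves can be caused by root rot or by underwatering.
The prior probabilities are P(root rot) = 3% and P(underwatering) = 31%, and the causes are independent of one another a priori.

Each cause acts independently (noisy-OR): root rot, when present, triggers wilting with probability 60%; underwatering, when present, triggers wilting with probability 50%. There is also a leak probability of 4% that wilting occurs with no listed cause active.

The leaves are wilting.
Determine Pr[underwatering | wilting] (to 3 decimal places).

Pr[underwatering | wilting] ≈ 0.806

Under noisy-OR, P(wilting | causes) = 1 − (1−0.04)·∏(1−qᵢ) over the active causes.
By total probability over the 4 (root rot, underwatering) configurations:
  P(wilting) = 0.04*0.97*0.69 + 0.52*0.97*0.31 + 0.616*0.03*0.69 + 0.808*0.03*0.31
        = 0.026772 + 0.156364 + 0.012751 + 0.007514 = 0.203401
The terms with underwatering present sum to 0.163878, so
  P(underwatering | wilting) = 0.163878 / 0.203401 ≈ 0.806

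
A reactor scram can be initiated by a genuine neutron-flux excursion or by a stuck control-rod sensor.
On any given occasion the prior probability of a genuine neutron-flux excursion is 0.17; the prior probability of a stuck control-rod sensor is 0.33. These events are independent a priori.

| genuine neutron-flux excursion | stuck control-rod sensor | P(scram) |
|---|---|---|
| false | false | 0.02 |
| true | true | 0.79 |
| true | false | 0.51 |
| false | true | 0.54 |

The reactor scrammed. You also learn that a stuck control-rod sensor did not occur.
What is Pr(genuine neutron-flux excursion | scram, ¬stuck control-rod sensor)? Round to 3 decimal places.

Numerator (weight on configurations with genuine neutron-flux excursion): 0.51·0.17 = 0.086700
The normalizing constant is 0.02·0.83 + 0.51·0.17 = 0.103300
P(genuine neutron-flux excursion | scram, ¬stuck control-rod sensor) = 0.086700/0.103300 ≈ 0.839

Pr(genuine neutron-flux excursion | scram, ¬stuck control-rod sensor) ≈ 0.839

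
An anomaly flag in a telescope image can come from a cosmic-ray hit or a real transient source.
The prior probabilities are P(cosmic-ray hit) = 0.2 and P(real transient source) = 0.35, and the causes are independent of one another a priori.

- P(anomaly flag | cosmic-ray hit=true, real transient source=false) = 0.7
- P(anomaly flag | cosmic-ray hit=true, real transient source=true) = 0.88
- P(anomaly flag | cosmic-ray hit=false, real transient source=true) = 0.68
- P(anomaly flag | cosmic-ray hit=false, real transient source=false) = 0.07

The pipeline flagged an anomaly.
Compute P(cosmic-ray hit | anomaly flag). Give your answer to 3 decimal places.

P(cosmic-ray hit | anomaly flag) ≈ 0.402

Enumerate the 4 (cosmic-ray hit, real transient source) configurations and weight by the priors:
  P(anomaly flag) = 0.07×0.8×0.65 + 0.68×0.8×0.35 + 0.7×0.2×0.65 + 0.88×0.2×0.35
        = 0.036400 + 0.190400 + 0.091000 + 0.061600 = 0.379400
Keeping only the cosmic-ray hit-present terms gives 0.152600, so
  P(cosmic-ray hit | anomaly flag) = 0.152600 / 0.379400 ≈ 0.402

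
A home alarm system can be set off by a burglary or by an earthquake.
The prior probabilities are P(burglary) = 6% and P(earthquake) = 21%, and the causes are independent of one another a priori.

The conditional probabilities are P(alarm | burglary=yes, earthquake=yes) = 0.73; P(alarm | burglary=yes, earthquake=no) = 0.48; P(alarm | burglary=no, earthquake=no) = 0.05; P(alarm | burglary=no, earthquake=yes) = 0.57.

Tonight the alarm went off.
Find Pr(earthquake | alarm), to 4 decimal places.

Pr(earthquake | alarm) ≈ 0.6702

Numerator (weight on configurations with earthquake): 0.112518 + 0.009198 = 0.121716
Denominator P(alarm): 0.05×0.94×0.79 + 0.57×0.94×0.21 + 0.48×0.06×0.79 + 0.73×0.06×0.21 = 0.181598
P(earthquake | alarm) = 0.121716/0.181598 ≈ 0.6702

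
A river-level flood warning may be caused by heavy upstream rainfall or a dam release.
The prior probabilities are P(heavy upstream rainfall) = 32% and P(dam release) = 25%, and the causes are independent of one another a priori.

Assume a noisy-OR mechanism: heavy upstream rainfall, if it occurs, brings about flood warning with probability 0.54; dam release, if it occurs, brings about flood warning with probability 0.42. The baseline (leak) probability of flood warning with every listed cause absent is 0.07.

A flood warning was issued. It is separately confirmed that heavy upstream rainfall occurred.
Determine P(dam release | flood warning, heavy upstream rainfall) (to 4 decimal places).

Under noisy-OR, P(flood warning | causes) = 1 − (1−0.07)·∏(1−qᵢ) over the active causes.
Sum P(flood warning|·) weighted by the priors over both values of dam release:
  P(flood warning | heavy upstream rainfall) = 0.5722×0.75 + 0.751876×0.25
        = 0.429150 + 0.187969 = 0.617119
Configurations with dam release contribute 0.187969, so
  P(dam release | flood warning, heavy upstream rainfall) = 0.187969 / 0.617119 ≈ 0.3046

P(dam release | flood warning, heavy upstream rainfall) ≈ 0.3046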